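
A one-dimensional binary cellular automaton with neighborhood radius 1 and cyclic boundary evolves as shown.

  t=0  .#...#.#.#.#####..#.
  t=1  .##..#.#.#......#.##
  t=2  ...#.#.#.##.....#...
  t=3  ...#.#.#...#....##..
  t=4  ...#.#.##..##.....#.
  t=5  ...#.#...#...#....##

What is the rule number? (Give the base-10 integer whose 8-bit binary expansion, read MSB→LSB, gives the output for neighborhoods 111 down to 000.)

20

  nb ###: next=.  (t=0,i=12, bit7=0)
  nb ##.: next=.  (t=0,i=15, bit6=0)
  nb #.#: next=.  (t=0,i=6, bit5=0)
  nb #..: next=#  (t=0,i=2, bit4=1)
  nb .##: next=.  (t=0,i=11, bit3=0)
  nb .#.: next=#  (t=0,i=1, bit2=1)
  nb ..#: next=.  (t=0,i=0, bit1=0)
  nb ...: next=.  (t=0,i=3, bit0=0)
  bits 00010100 = 20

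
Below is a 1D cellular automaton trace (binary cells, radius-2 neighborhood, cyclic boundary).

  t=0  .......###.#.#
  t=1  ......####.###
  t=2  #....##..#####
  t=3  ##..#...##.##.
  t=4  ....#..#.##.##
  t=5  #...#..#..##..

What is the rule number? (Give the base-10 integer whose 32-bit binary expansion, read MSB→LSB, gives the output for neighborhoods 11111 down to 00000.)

3115869368

  [31] ##### => #  t=2,i=11
  [30] ####. => .  t=1,i=8
  [29] ###.# => #  t=0,i=9
  [28] ###.. => #  t=1,i=13
  [27] ##.## => #  t=1,i=10
  [26] ##.#. => .  t=0,i=10
  [25] ##..# => .  t=2,i=7
  [24] ##... => #  t=1,i=0
  [23] #.### => #  t=1,i=11
  [22] #.##. => .  t=3,i=0
  [21] #.#.# => #  t=0,i=11
  [20] #.#.. => #  t=0,i=13
  [19] #..## => #  t=2,i=8
  [18] #..#. => .  t=3,i=3
  [17] #...# => .  t=3,i=6
  [16] #.... => .  t=0,i=1
  [15] .#### => .  t=1,i=7
  [14] .###. => #  t=0,i=8
  [13] .##.# => #  t=3,i=9
  [12] .##.. => .  t=2,i=6
  [11] .#.## => .  t=4,i=8
  [10] .#.#. => #  t=0,i=12
  [9] .#..# => .  t=4,i=5
  [8] .#... => .  t=0,i=0
  [7] ..### => #  t=0,i=7
  [6] ..##. => .  t=2,i=5
  [5] ..#.# => #  t=4,i=7
  [4] ..#.. => #  t=3,i=4
  [3] ...## => #  t=0,i=6
  [2] ...#. => .  t=4,i=3
  [1] ....# => .  t=0,i=5
  [0] ..... => .  t=0,i=2
  bits 10111001101110000110010010111000 = 3115869368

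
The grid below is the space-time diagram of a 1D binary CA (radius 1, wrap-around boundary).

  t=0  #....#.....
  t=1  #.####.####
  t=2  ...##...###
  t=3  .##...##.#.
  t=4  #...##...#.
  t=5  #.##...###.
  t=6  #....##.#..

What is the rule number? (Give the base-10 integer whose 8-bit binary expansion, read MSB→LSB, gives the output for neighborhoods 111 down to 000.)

135

  ### -> #   bit 7 = 1  t=1,i=3
  ##. -> .   bit 6 = 0  t=1,i=0
  #.# -> .   bit 5 = 0  t=1,i=1
  #.. -> .   bit 4 = 0  t=0,i=1
  .## -> .   bit 3 = 0  t=1,i=2
  .#. -> #   bit 2 = 1  t=0,i=0
  ..# -> #   bit 1 = 1  t=0,i=4
  ... -> #   bit 0 = 1  t=0,i=2
  bits 10000111 = 135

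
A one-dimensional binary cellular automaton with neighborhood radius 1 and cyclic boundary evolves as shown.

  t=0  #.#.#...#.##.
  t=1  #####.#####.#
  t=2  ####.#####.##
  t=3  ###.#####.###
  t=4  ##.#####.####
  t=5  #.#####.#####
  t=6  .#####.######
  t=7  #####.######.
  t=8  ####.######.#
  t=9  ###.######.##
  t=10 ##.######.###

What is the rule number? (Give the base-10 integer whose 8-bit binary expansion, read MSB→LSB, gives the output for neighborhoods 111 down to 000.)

175

  ### -> #   bit 7 = 1  t=1,i=0
  ##. -> .   bit 6 = 0  t=0,i=11
  #.# -> #   bit 5 = 1  t=0,i=1
  #.. -> .   bit 4 = 0  t=0,i=5
  .## -> #   bit 3 = 1  t=0,i=10
  .#. -> #   bit 2 = 1  t=0,i=0
  ..# -> #   bit 1 = 1  t=0,i=7
  ... -> #   bit 0 = 1  t=0,i=6
  bits 10101111 = 175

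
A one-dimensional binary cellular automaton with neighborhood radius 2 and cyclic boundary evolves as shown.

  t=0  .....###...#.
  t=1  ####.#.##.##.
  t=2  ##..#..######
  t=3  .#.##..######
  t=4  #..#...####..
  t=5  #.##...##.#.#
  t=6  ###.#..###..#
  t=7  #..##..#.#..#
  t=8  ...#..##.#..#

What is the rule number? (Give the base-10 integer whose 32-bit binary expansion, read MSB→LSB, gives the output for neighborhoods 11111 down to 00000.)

2648023287

  #####|#  b31=1 t=2,i=9
  ####.|.  b30=0 t=1,i=2
  ###.#|.  b29=0 t=1,i=3
  ###..|#  b28=1 t=0,i=7
  ##.##|#  b27=1 t=1,i=9
  ##.#.|#  b26=1 t=1,i=4
  ##..#|.  b25=0 t=2,i=2
  ##...|#  b24=1 t=0,i=8
  #.###|#  b23=1 t=1,i=0
  #.##.|#  b22=1 t=1,i=7
  #.#.#|.  b21=0 t=1,i=5
  #.#..|#  b20=1 t=6,i=4
  #..##|.  b19=0 t=2,i=6
  #..#.|#  b18=1 t=2,i=3
  #...#|.  b17=0 t=0,i=9
  #....|#  b16=1 t=0,i=0
  .####|#  b15=1 t=1,i=1
  .###.|.  b14=0 t=0,i=6
  .##.#|#  b13=1 t=1,i=8
  .##..|.  b12=0 t=3,i=4
  .#.##|.  b11=0 t=1,i=6
  .#.#.|.  b10=0 t=7,i=8
  .#..#|.  b9=0 t=2,i=5
  .#...|.  b8=0 t=0,i=12
  ..###|#  b7=1 t=0,i=5
  ..##.|#  b6=1 t=5,i=7
  ..#.#|#  b5=1 t=7,i=7
  ..#..|#  b4=1 t=0,i=11
  ...##|.  b3=0 t=0,i=4
  ...#.|#  b2=1 t=0,i=10
  ....#|#  b1=1 t=0,i=3
  .....|#  b0=1 t=0,i=1
  bits 10011101110101011010000011110111 = 2648023287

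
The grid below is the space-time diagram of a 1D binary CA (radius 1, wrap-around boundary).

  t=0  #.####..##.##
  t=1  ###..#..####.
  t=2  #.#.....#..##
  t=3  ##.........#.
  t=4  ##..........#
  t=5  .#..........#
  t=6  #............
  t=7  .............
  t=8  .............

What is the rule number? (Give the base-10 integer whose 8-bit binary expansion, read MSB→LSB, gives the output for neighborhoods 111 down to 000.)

104

  ### -> .   bit 7 = 0  t=0,i=3
  ##. -> #   bit 6 = 1  t=0,i=0
  #.# -> #   bit 5 = 1  t=0,i=1
  #.. -> .   bit 4 = 0  t=0,i=6
  .## -> #   bit 3 = 1  t=0,i=2
  .#. -> .   bit 2 = 0  t=1,i=5
  ..# -> .   bit 1 = 0  t=0,i=7
  ... -> .   bit 0 = 0  t=2,i=4
  bits 01101000 = 104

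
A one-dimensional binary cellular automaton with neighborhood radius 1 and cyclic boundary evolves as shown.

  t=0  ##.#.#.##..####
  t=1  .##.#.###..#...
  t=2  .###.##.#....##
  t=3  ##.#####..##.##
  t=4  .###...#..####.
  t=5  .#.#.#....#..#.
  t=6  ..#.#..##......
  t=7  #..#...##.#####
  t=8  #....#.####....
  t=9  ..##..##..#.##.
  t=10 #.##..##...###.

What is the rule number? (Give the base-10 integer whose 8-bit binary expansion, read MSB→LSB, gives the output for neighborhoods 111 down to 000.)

105

  nb ###: next=.  (t=0,i=0, bit7=0)
  nb ##.: next=#  (t=0,i=1, bit6=1)
  nb #.#: next=#  (t=0,i=2, bit5=1)
  nb #..: next=.  (t=0,i=9, bit4=0)
  nb .##: next=#  (t=0,i=7, bit3=1)
  nb .#.: next=.  (t=0,i=3, bit2=0)
  nb ..#: next=.  (t=0,i=10, bit1=0)
  nb ...: next=#  (t=1,i=13, bit0=1)
  bits 01101001 = 105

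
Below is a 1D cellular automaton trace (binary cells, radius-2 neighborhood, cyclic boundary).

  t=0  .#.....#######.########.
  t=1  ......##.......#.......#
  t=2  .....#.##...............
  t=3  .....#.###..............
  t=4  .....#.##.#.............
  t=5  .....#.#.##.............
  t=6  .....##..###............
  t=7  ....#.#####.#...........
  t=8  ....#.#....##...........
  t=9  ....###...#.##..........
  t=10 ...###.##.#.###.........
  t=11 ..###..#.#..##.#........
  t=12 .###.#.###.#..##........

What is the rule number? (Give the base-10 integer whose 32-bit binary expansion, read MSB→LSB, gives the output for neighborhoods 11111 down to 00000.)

131749032

  #####|.  b31=0 t=0,i=9
  ####.|.  b30=0 t=0,i=12
  ###.#|.  b29=0 t=0,i=13
  ###..|.  b28=0 t=0,i=22
  ##.##|.  b27=0 t=0,i=14
  ##.#.|#  b26=1 t=4,i=9
  ##..#|#  b25=1 t=0,i=23
  ##...|#  b24=1 t=1,i=8
  #.###|#  b23=1 t=0,i=15
  #.##.|#  b22=1 t=2,i=7
  #.#.#|.  b21=0 t=5,i=7
  #.#..|#  b20=1 t=4,i=10
  #..##|#  b19=1 t=6,i=8
  #..#.|.  b18=0 t=0,i=0
  #...#|#  b17=1 t=9,i=8
  #....|.  b16=0 t=0,i=3
  .####|.  b15=0 t=0,i=8
  .###.|#  b14=1 t=3,i=8
  .##.#|.  b13=0 t=4,i=8
  .##..|#  b12=1 t=1,i=7
  .#.##|.  b11=0 t=2,i=6
  .#.#.|#  b10=1 t=5,i=6
  .#..#|.  b9=0 t=11,i=10
  .#...|.  b8=0 t=0,i=2
  ..###|#  b7=1 t=0,i=7
  ..##.|.  b6=0 t=1,i=6
  ..#.#|#  b5=1 t=2,i=5
  ..#..|.  b4=0 t=0,i=1
  ...##|#  b3=1 t=0,i=6
  ...#.|.  b2=0 t=1,i=14
  ....#|.  b1=0 t=0,i=5
  .....|.  b0=0 t=0,i=4
  bits 00000111110110100101010010101000 = 131749032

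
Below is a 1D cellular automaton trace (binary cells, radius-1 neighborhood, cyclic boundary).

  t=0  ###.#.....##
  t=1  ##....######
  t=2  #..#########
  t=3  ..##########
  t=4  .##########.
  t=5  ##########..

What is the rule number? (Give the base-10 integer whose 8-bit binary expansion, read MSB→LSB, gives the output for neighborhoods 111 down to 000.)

  [7] ### => #  t=0,i=0
  [6] ##. => .  t=0,i=2
  [5] #.# => .  t=0,i=3
  [4] #.. => .  t=0,i=5
  [3] .## => #  t=0,i=10
  [2] .#. => .  t=0,i=4
  [1] ..# => #  t=0,i=9
  [0] ... => #  t=0,i=6
  bits 10001011 = 139

139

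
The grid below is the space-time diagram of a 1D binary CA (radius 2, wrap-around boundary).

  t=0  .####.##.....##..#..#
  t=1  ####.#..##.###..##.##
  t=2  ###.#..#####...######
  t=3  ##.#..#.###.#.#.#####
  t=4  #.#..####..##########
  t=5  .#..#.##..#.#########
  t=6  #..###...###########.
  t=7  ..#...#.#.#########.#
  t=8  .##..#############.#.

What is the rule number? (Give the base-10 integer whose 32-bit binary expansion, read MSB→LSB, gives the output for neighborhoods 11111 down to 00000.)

  ##### -> #   bit 31 = 1  t=1,i=0
  ####. -> #   bit 30 = 1  t=0,i=3
  ###.# -> .   bit 29 = 0  t=0,i=4
  ###.. -> .   bit 28 = 0  t=1,i=13
  ##.## -> #   bit 27 = 1  t=0,i=5
  ##.#. -> #   bit 26 = 1  t=1,i=4
  ##..# -> .   bit 25 = 0  t=0,i=15
  ##... -> #   bit 24 = 1  t=0,i=8
  #.### -> #   bit 23 = 1  t=0,i=1
  #.##. -> .   bit 22 = 0  t=0,i=6
  #.#.# -> #   bit 21 = 1  t=3,i=12
  #.#.. -> .   bit 20 = 0  t=1,i=5
  #..## -> #   bit 19 = 1  t=1,i=7
  #..#. -> #   bit 18 = 1  t=0,i=16
  #...# -> .   bit 17 = 0  t=2,i=13
  #.... -> #   bit 16 = 1  t=0,i=9
  .#### -> #   bit 15 = 1  t=0,i=2
  .###. -> .   bit 14 = 0  t=1,i=12
  .##.# -> #   bit 13 = 1  t=1,i=9
  .##.. -> .   bit 12 = 0  t=0,i=7
  .#.## -> #   bit 11 = 1  t=0,i=0
  .#.#. -> #   bit 10 = 1  t=3,i=13
  .#..# -> .   bit 9 = 0  t=0,i=18
  .#... -> .   bit 8 = 0  t=7,i=3
  ..### -> .   bit 7 = 0  t=2,i=7
  ..##. -> #   bit 6 = 1  t=0,i=13
  ..#.# -> #   bit 5 = 1  t=0,i=20
  ..#.. -> #   bit 4 = 1  t=0,i=17
  ...## -> #   bit 3 = 1  t=0,i=12
  ...#. -> #   bit 2 = 1  t=7,i=5
  ....# -> #   bit 1 = 1  t=0,i=11
  ..... -> .   bit 0 = 0  t=0,i=10
  bits 11001101101011011010110001111110 = 3450711166

3450711166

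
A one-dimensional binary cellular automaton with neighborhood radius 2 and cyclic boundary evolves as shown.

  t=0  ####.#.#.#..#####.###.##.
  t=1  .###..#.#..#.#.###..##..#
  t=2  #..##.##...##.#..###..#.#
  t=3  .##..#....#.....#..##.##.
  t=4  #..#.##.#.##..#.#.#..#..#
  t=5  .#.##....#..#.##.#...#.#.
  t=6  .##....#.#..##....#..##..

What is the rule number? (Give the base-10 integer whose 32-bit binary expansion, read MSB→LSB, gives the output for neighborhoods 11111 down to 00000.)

  nb #####: next=.  (t=0,i=14, bit31=0)
  nb ####.: next=#  (t=0,i=2, bit30=1)
  nb ###.#: next=#  (t=0,i=3, bit29=1)
  nb ###..: next=#  (t=1,i=3, bit28=1)
  nb ##.##: next=#  (t=0,i=17, bit27=1)
  nb ##.#.: next=.  (t=0,i=4, bit26=0)
  nb ##..#: next=#  (t=1,i=4, bit25=1)
  nb ##...: next=.  (t=2,i=8, bit24=0)
  nb #.###: next=.  (t=0,i=0, bit23=0)
  nb #.##.: next=.  (t=0,i=22, bit22=0)
  nb #.#.#: next=.  (t=0,i=5, bit21=0)
  nb #.#..: next=.  (t=0,i=9, bit20=0)
  nb #..##: next=#  (t=0,i=11, bit19=1)
  nb #..#.: next=.  (t=1,i=5, bit18=0)
  nb #...#: next=.  (t=2,i=9, bit17=0)
  nb #....: next=.  (t=3,i=7, bit16=0)
  nb .####: next=#  (t=0,i=1, bit15=1)
  nb .###.: next=.  (t=0,i=19, bit14=0)
  nb .##.#: next=.  (t=0,i=23, bit13=0)
  nb .##..: next=.  (t=1,i=21, bit12=0)
  nb .#.##: next=#  (t=1,i=0, bit11=1)
  nb .#.#.: next=#  (t=0,i=6, bit10=1)
  nb .#..#: next=.  (t=0,i=10, bit9=0)
  nb .#...: next=#  (t=3,i=6, bit8=1)
  nb ..###: next=.  (t=0,i=12, bit7=0)
  nb ..##.: next=.  (t=1,i=20, bit6=0)
  nb ..#.#: next=#  (t=1,i=6, bit5=1)
  nb ..#..: next=#  (t=3,i=5, bit4=1)
  nb ...##: next=#  (t=2,i=10, bit3=1)
  nb ...#.: next=.  (t=3,i=9, bit2=0)
  nb ....#: next=#  (t=3,i=8, bit1=1)
  nb .....: next=.  (t=3,i=13, bit0=0)
  bits 01111010000010001000110100111010 = 2047380794

2047380794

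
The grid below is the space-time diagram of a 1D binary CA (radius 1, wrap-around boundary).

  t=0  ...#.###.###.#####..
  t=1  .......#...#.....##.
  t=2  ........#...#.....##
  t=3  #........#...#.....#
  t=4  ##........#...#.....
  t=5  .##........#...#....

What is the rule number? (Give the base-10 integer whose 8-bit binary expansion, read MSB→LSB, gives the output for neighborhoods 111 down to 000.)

  nb ###: next=.  (t=0,i=6, bit7=0)
  nb ##.: next=#  (t=0,i=7, bit6=1)
  nb #.#: next=.  (t=0,i=4, bit5=0)
  nb #..: next=#  (t=0,i=18, bit4=1)
  nb .##: next=.  (t=0,i=5, bit3=0)
  nb .#.: next=.  (t=0,i=3, bit2=0)
  nb ..#: next=.  (t=0,i=2, bit1=0)
  nb ...: next=.  (t=0,i=0, bit0=0)
  bits 01010000 = 80

80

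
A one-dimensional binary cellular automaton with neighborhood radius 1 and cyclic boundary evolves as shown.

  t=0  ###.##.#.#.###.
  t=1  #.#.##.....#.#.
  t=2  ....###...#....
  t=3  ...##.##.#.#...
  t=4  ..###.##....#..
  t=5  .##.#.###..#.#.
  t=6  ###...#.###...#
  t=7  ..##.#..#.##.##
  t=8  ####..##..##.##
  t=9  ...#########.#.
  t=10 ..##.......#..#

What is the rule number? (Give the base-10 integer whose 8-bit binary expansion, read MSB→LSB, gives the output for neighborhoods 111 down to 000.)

  ### -> .   bit 7 = 0  t=0,i=1
  ##. -> #   bit 6 = 1  t=0,i=2
  #.# -> .   bit 5 = 0  t=0,i=3
  #.. -> #   bit 4 = 1  t=1,i=6
  .## -> #   bit 3 = 1  t=0,i=0
  .#. -> .   bit 2 = 0  t=0,i=7
  ..# -> #   bit 1 = 1  t=1,i=10
  ... -> .   bit 0 = 0  t=1,i=7
  bits 01011010 = 90

90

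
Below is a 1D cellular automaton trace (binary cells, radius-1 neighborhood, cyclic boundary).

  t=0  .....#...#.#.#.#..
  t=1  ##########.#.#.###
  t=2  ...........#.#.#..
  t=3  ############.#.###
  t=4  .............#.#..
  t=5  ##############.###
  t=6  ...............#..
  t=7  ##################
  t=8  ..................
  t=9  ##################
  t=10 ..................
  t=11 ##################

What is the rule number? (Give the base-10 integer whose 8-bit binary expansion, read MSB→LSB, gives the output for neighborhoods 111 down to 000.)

31

  ### -> .   bit 7 = 0  t=1,i=0
  ##. -> .   bit 6 = 0  t=1,i=9
  #.# -> .   bit 5 = 0  t=0,i=10
  #.. -> #   bit 4 = 1  t=0,i=6
  .## -> #   bit 3 = 1  t=1,i=15
  .#. -> #   bit 2 = 1  t=0,i=5
  ..# -> #   bit 1 = 1  t=0,i=4
  ... -> #   bit 0 = 1  t=0,i=0
  bits 00011111 = 31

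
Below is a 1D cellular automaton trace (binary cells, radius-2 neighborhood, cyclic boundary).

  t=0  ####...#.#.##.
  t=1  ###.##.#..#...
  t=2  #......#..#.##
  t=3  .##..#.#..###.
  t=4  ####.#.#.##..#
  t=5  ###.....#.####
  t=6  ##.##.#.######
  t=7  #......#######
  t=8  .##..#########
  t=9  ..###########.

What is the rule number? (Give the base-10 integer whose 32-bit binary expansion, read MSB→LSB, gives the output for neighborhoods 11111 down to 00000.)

  #####|#  b31=1 t=4,i=1
  ####.|#  b30=1 t=0,i=2
  ###.#|.  b29=0 t=1,i=2
  ###..|.  b28=0 t=0,i=3
  ##.##|.  b27=0 t=0,i=13
  ##.#.|.  b26=0 t=1,i=6
  ##..#|#  b25=1 t=3,i=3
  ##...|#  b24=1 t=0,i=4
  #.###|#  b23=1 t=0,i=0
  #.##.|.  b22=0 t=0,i=11
  #.#.#|.  b21=0 t=0,i=9
  #.#..|#  b20=1 t=1,i=7
  #..##|#  b19=1 t=3,i=0
  #..#.|.  b18=0 t=1,i=9
  #...#|#  b17=1 t=0,i=5
  #....|#  b16=1 t=2,i=2
  .####|#  b15=1 t=0,i=1
  .###.|.  b14=0 t=1,i=1
  .##.#|.  b13=0 t=0,i=12
  .##..|#  b12=1 t=3,i=2
  .#.##|#  b11=1 t=0,i=10
  .#.#.|.  b10=0 t=0,i=8
  .#..#|.  b9=0 t=1,i=8
  .#...|.  b8=0 t=1,i=11
  ..###|#  b7=1 t=1,i=0
  ..##.|#  b6=1 t=3,i=1
  ..#.#|#  b5=1 t=0,i=7
  ..#..|#  b4=1 t=1,i=10
  ...##|#  b3=1 t=1,i=13
  ...#.|.  b2=0 t=0,i=6
  ....#|#  b1=1 t=2,i=5
  .....|.  b0=0 t=2,i=3
  bits 11000011100110111001100011111010 = 3281754362

3281754362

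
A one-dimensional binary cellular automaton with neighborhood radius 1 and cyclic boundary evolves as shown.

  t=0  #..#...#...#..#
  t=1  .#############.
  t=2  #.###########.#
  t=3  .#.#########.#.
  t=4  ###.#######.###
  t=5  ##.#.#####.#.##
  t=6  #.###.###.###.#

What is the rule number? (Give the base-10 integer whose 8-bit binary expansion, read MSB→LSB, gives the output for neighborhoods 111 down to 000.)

  ### -> #   bit 7 = 1  t=1,i=2
  ##. -> .   bit 6 = 0  t=0,i=0
  #.# -> #   bit 5 = 1  t=2,i=1
  #.. -> #   bit 4 = 1  t=0,i=1
  .## -> .   bit 3 = 0  t=0,i=14
  .#. -> #   bit 2 = 1  t=0,i=3
  ..# -> #   bit 1 = 1  t=0,i=2
  ... -> #   bit 0 = 1  t=0,i=5
  bits 10110111 = 183

183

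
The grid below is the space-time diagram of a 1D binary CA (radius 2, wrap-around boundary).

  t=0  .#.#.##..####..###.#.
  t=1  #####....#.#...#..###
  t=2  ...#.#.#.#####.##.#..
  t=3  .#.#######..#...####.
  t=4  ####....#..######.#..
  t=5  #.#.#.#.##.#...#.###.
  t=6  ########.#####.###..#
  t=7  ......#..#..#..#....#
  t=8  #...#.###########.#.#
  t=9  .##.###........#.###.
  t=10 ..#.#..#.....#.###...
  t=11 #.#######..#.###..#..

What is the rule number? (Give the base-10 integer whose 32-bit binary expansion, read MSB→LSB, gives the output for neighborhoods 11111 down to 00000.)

1169567674

  ##### -> .   bit 31 = 0  t=1,i=0
  ####. -> #   bit 30 = 1  t=0,i=11
  ###.# -> .   bit 29 = 0  t=0,i=17
  ###.. -> .   bit 28 = 0  t=0,i=12
  ##.## -> .   bit 27 = 0  t=2,i=14
  ##.#. -> #   bit 26 = 1  t=0,i=18
  ##..# -> .   bit 25 = 0  t=0,i=7
  ##... -> #   bit 24 = 1  t=1,i=5
  #.### -> #   bit 23 = 1  t=2,i=9
  #.##. -> .   bit 22 = 0  t=0,i=5
  #.#.# -> #   bit 21 = 1  t=0,i=3
  #.#.. -> #   bit 20 = 1  t=0,i=19
  #..## -> .   bit 19 = 0  t=0,i=8
  #..#. -> #   bit 18 = 1  t=0,i=0
  #...# -> #   bit 17 = 1  t=1,i=13
  #.... -> .   bit 16 = 0  t=1,i=6
  .#### -> .   bit 15 = 0  t=0,i=10
  .###. -> .   bit 14 = 0  t=0,i=16
  .##.# -> #   bit 13 = 1  t=2,i=16
  .##.. -> .   bit 12 = 0  t=0,i=6
  .#.## -> #   bit 11 = 1  t=0,i=4
  .#.#. -> #   bit 10 = 1  t=0,i=2
  .#..# -> #   bit 9 = 1  t=0,i=20
  .#... -> #   bit 8 = 1  t=1,i=12
  ..### -> #   bit 7 = 1  t=0,i=9
  ..##. -> .   bit 6 = 0  t=9,i=1
  ..#.# -> #   bit 5 = 1  t=0,i=1
  ..#.. -> #   bit 4 = 1  t=1,i=15
  ...## -> #   bit 3 = 1  t=3,i=15
  ...#. -> .   bit 2 = 0  t=1,i=8
  ....# -> #   bit 1 = 1  t=1,i=7
  ..... -> .   bit 0 = 0  t=2,i=0
  bits 01000101101101100010111110111010 = 1169567674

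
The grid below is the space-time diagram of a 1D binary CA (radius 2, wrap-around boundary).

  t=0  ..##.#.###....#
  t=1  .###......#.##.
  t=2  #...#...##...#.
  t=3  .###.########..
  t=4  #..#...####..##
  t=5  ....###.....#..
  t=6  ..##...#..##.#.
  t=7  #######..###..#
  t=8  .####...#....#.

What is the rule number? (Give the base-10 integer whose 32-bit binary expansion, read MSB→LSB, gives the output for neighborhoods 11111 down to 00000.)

2701799758

  nb #####: next=#  (t=3,i=7, bit31=1)
  nb ####.: next=.  (t=3,i=11, bit30=0)
  nb ###.#: next=#  (t=3,i=3, bit29=1)
  nb ###..: next=.  (t=0,i=9, bit28=0)
  nb ##.##: next=.  (t=3,i=4, bit27=0)
  nb ##.#.: next=.  (t=0,i=4, bit26=0)
  nb ##..#: next=.  (t=1,i=14, bit25=0)
  nb ##...: next=#  (t=0,i=10, bit24=1)
  nb #.###: next=.  (t=0,i=7, bit23=0)
  nb #.##.: next=.  (t=1,i=12, bit22=0)
  nb #.#.#: next=.  (t=0,i=5, bit21=0)
  nb #.#..: next=.  (t=2,i=0, bit20=0)
  nb #..##: next=#  (t=0,i=1, bit19=1)
  nb #..#.: next=.  (t=4,i=2, bit18=0)
  nb #...#: next=#  (t=2,i=2, bit17=1)
  nb #....: next=.  (t=0,i=11, bit16=0)
  nb .####: next=.  (t=3,i=6, bit15=0)
  nb .###.: next=.  (t=0,i=8, bit14=0)
  nb .##.#: next=#  (t=0,i=3, bit13=1)
  nb .##..: next=#  (t=1,i=13, bit12=1)
  nb .#.##: next=.  (t=0,i=6, bit11=0)
  nb .#.#.: next=.  (t=2,i=14, bit10=0)
  nb .#..#: next=.  (t=0,i=0, bit9=0)
  nb .#...: next=#  (t=2,i=1, bit8=1)
  nb ..###: next=.  (t=1,i=1, bit7=0)
  nb ..##.: next=#  (t=0,i=2, bit6=1)
  nb ..#.#: next=.  (t=1,i=10, bit5=0)
  nb ..#..: next=.  (t=0,i=14, bit4=0)
  nb ...##: next=#  (t=2,i=7, bit3=1)
  nb ...#.: next=#  (t=0,i=13, bit2=1)
  nb ....#: next=#  (t=0,i=12, bit1=1)
  nb .....: next=.  (t=1,i=6, bit0=0)
  bits 10100001000010100011000101001110 = 2701799758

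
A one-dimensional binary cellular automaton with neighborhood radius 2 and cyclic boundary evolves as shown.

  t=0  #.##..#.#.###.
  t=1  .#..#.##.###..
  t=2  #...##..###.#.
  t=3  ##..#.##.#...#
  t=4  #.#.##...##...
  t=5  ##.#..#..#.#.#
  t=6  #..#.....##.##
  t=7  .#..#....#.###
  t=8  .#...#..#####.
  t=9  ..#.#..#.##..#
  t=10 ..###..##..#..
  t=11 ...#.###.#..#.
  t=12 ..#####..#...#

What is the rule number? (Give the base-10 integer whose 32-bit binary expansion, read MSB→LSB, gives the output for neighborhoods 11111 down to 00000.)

  ##### -> #   bit 31 = 1  t=8,i=10
  ####. -> .   bit 30 = 0  t=8,i=11
  ###.# -> .   bit 29 = 0  t=0,i=12
  ###.. -> .   bit 28 = 0  t=1,i=11
  ##.## -> #   bit 27 = 1  t=1,i=8
  ##.#. -> .   bit 26 = 0  t=0,i=13
  ##..# -> #   bit 25 = 1  t=0,i=4
  ##... -> #   bit 24 = 1  t=1,i=12
  #.### -> #   bit 23 = 1  t=0,i=10
  #.##. -> .   bit 22 = 0  t=0,i=2
  #.#.# -> .   bit 21 = 0  t=0,i=0
  #.#.. -> #   bit 20 = 1  t=2,i=0
  #..## -> #   bit 19 = 1  t=2,i=7
  #..#. -> .   bit 18 = 0  t=0,i=5
  #...# -> .   bit 17 = 0  t=1,i=13
  #.... -> .   bit 16 = 0  t=6,i=5
  .#### -> #   bit 15 = 1  t=8,i=9
  .###. -> #   bit 14 = 1  t=0,i=11
  .##.# -> .   bit 13 = 0  t=1,i=7
  .##.. -> .   bit 12 = 0  t=0,i=3
  .#.## -> #   bit 11 = 1  t=0,i=1
  .#.#. -> #   bit 10 = 1  t=0,i=7
  .#..# -> .   bit 9 = 0  t=1,i=2
  .#... -> #   bit 8 = 1  t=2,i=1
  ..### -> .   bit 7 = 0  t=2,i=8
  ..##. -> #   bit 6 = 1  t=2,i=4
  ..#.# -> #   bit 5 = 1  t=0,i=6
  ..#.. -> .   bit 4 = 0  t=1,i=1
  ...## -> .   bit 3 = 0  t=2,i=3
  ...#. -> #   bit 2 = 1  t=1,i=0
  ....# -> .   bit 1 = 0  t=6,i=7
  ..... -> .   bit 0 = 0  t=6,i=6
  bits 10001011100110001100110101100100 = 2342047076

2342047076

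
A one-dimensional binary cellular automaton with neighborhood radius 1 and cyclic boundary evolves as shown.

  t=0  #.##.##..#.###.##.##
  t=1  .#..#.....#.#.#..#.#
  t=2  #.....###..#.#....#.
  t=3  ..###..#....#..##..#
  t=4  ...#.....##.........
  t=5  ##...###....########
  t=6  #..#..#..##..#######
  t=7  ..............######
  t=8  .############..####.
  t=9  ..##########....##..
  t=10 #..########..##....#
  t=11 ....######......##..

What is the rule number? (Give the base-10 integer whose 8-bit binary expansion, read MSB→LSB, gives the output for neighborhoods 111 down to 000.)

161

  ###|#  b7=1 t=0,i=12
  ##.|.  b6=0 t=0,i=0
  #.#|#  b5=1 t=0,i=1
  #..|.  b4=0 t=0,i=7
  .##|.  b3=0 t=0,i=2
  .#.|.  b2=0 t=0,i=9
  ..#|.  b1=0 t=0,i=8
  ...|#  b0=1 t=1,i=6
  bits 10100001 = 161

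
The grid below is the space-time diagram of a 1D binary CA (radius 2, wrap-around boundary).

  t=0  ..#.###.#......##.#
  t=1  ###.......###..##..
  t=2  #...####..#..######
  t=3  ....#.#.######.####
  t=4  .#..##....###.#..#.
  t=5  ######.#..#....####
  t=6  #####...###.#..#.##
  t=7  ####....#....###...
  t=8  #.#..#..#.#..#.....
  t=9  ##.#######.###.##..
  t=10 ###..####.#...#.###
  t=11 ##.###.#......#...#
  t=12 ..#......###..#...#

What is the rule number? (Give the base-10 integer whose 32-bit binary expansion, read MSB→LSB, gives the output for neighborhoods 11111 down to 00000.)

  nb #####: next=#  (t=2,i=15, bit31=1)
  nb ####.: next=#  (t=2,i=6, bit30=1)
  nb ###.#: next=.  (t=0,i=6, bit29=0)
  nb ###..: next=.  (t=1,i=2, bit28=0)
  nb ##.##: next=#  (t=3,i=14, bit27=1)
  nb ##.#.: next=.  (t=0,i=7, bit26=0)
  nb ##..#: next=#  (t=1,i=13, bit25=1)
  nb ##...: next=.  (t=1,i=3, bit24=0)
  nb #.###: next=.  (t=0,i=4, bit23=0)
  nb #.##.: next=.  (t=9,i=15, bit22=0)
  nb #.#.#: next=.  (t=3,i=6, bit21=0)
  nb #.#..: next=.  (t=0,i=8, bit20=0)
  nb #..##: next=#  (t=1,i=14, bit19=1)
  nb #..#.: next=#  (t=0,i=1, bit18=1)
  nb #...#: next=.  (t=2,i=2, bit17=0)
  nb #....: next=#  (t=0,i=10, bit16=1)
  nb .####: next=.  (t=2,i=5, bit15=0)
  nb .###.: next=.  (t=0,i=5, bit14=0)
  nb .##.#: next=#  (t=0,i=16, bit13=1)
  nb .##..: next=#  (t=1,i=16, bit12=1)
  nb .#.##: next=.  (t=0,i=3, bit11=0)
  nb .#.#.: next=#  (t=3,i=5, bit10=1)
  nb .#..#: next=#  (t=0,i=0, bit9=1)
  nb .#...: next=.  (t=0,i=9, bit8=0)
  nb ..###: next=#  (t=1,i=0, bit7=1)
  nb ..##.: next=#  (t=0,i=15, bit6=1)
  nb ..#.#: next=#  (t=0,i=2, bit5=1)
  nb ..#..: next=#  (t=2,i=10, bit4=1)
  nb ...##: next=.  (t=0,i=14, bit3=0)
  nb ...#.: next=.  (t=3,i=3, bit2=0)
  nb ....#: next=.  (t=0,i=13, bit1=0)
  nb .....: next=#  (t=0,i=11, bit0=1)
  bits 11001010000011010011011011110001 = 3389863665

3389863665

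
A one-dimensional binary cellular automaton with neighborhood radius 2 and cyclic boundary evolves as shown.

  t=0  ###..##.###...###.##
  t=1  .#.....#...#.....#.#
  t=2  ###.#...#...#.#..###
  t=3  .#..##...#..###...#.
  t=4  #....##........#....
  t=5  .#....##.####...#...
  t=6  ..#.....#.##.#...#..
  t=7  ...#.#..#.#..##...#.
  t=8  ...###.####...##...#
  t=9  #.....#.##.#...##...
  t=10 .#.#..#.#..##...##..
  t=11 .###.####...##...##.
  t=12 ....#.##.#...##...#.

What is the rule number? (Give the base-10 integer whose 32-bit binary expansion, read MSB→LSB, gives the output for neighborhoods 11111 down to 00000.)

1232377121

  #####|.  b31=0 t=0,i=0
  ####.|#  b30=1 t=0,i=1
  ###.#|.  b29=0 t=0,i=16
  ###..|.  b28=0 t=0,i=2
  ##.##|#  b27=1 t=0,i=7
  ##.#.|.  b26=0 t=2,i=3
  ##..#|.  b25=0 t=0,i=3
  ##...|#  b24=1 t=0,i=11
  #.###|.  b23=0 t=0,i=8
  #.##.|#  b22=1 t=6,i=10
  #.#.#|#  b21=1 t=1,i=19
  #.#..|#  b20=1 t=1,i=1
  #..##|.  b19=0 t=0,i=4
  #..#.|#  b18=1 t=3,i=0
  #...#|.  b17=0 t=0,i=12
  #....|.  b16=0 t=1,i=3
  .####|#  b15=1 t=0,i=19
  .###.|.  b14=0 t=0,i=9
  .##.#|.  b13=0 t=0,i=6
  .##..|#  b12=1 t=3,i=5
  .#.##|.  b11=0 t=6,i=9
  .#.#.|#  b10=1 t=1,i=0
  .#..#|.  b9=0 t=2,i=15
  .#...|#  b8=1 t=1,i=2
  ..###|.  b7=0 t=0,i=14
  ..##.|.  b6=0 t=0,i=5
  ..#.#|#  b5=1 t=1,i=17
  ..#..|.  b4=0 t=1,i=7
  ...##|.  b3=0 t=0,i=13
  ...#.|.  b2=0 t=1,i=6
  ....#|.  b1=0 t=1,i=5
  .....|#  b0=1 t=1,i=4
  bits 01001001011101001001010100100001 = 1232377121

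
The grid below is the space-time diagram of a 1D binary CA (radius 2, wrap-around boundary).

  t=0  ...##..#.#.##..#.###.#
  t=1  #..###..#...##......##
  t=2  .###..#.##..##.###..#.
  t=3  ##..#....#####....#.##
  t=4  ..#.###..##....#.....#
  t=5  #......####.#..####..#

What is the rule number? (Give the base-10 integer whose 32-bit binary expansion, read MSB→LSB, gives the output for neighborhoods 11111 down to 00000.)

102348753

  [31] ##### => .  t=3,i=11
  [30] ####. => .  t=3,i=0
  [29] ###.# => .  t=0,i=19
  [28] ###.. => .  t=1,i=0
  [27] ##.## => .  t=2,i=14
  [26] ##.#. => #  t=0,i=20
  [25] ##..# => #  t=0,i=5
  [24] ##... => .  t=1,i=14
  [23] #.### => .  t=0,i=17
  [22] #.##. => .  t=0,i=11
  [21] #.#.# => .  t=0,i=9
  [20] #.#.. => #  t=0,i=21
  [19] #..## => #  t=1,i=2
  [18] #..#. => .  t=0,i=6
  [17] #...# => .  t=0,i=1
  [16] #.... => #  t=1,i=15
  [15] .#### => #  t=3,i=10
  [14] .###. => .  t=0,i=18
  [13] .##.# => #  t=2,i=13
  [12] .##.. => #  t=0,i=4
  [11] .#.## => .  t=0,i=10
  [10] .#.#. => #  t=0,i=8
  [9] .#..# => #  t=2,i=21
  [8] .#... => #  t=0,i=0
  [7] ..### => #  t=1,i=3
  [6] ..##. => #  t=0,i=3
  [5] ..#.# => .  t=0,i=7
  [4] ..#.. => #  t=1,i=8
  [3] ...## => .  t=0,i=2
  [2] ...#. => .  t=3,i=17
  [1] ....# => .  t=1,i=18
  [0] ..... => #  t=1,i=16
  bits 00000110000110011011011111010001 = 102348753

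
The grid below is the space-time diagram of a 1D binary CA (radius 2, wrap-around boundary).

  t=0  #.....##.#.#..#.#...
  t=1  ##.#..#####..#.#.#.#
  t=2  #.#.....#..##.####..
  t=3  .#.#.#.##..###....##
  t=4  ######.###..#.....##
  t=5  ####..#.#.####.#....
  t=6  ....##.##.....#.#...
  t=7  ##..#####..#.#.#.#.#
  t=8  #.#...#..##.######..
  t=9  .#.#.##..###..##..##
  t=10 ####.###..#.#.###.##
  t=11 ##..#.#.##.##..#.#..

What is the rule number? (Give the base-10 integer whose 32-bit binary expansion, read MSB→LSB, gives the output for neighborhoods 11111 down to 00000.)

2388948309

  #####|#  b31=1 t=1,i=8
  ####.|.  b30=0 t=1,i=9
  ###.#|.  b29=0 t=1,i=1
  ###..|.  b28=0 t=1,i=10
  ##.##|#  b27=1 t=2,i=13
  ##.#.|#  b26=1 t=0,i=8
  ##..#|#  b25=1 t=1,i=11
  ##...|.  b24=0 t=3,i=14
  #.###|.  b23=0 t=1,i=19
  #.##.|#  b22=1 t=3,i=7
  #.#.#|#  b21=1 t=0,i=9
  #.#..|.  b20=0 t=0,i=11
  #..##|.  b19=0 t=1,i=5
  #..#.|#  b18=1 t=0,i=13
  #...#|.  b17=0 t=0,i=18
  #....|.  b16=0 t=0,i=2
  .####|.  b15=0 t=1,i=7
  .###.|#  b14=1 t=1,i=0
  .##.#|#  b13=1 t=0,i=7
  .##..|#  b12=1 t=3,i=8
  .#.##|.  b11=0 t=1,i=18
  .#.#.|#  b10=1 t=0,i=10
  .#..#|.  b9=0 t=0,i=12
  .#...|#  b8=1 t=0,i=1
  ..###|.  b7=0 t=1,i=6
  ..##.|#  b6=1 t=0,i=6
  ..#.#|.  b5=0 t=0,i=14
  ..#..|#  b4=1 t=0,i=0
  ...##|.  b3=0 t=0,i=5
  ...#.|#  b2=1 t=0,i=19
  ....#|.  b1=0 t=0,i=4
  .....|#  b0=1 t=0,i=3
  bits 10001110011001000111010101010101 = 2388948309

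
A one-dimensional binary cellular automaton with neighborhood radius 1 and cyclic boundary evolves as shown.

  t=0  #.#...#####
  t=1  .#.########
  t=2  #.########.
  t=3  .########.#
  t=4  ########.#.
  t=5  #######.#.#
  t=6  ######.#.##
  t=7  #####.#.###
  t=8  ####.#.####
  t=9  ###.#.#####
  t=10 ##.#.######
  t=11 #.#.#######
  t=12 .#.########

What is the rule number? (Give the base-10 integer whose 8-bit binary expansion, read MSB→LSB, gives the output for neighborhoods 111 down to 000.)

  nb ###: next=#  (t=0,i=7, bit7=1)
  nb ##.: next=.  (t=0,i=0, bit6=0)
  nb #.#: next=#  (t=0,i=1, bit5=1)
  nb #..: next=#  (t=0,i=3, bit4=1)
  nb .##: next=#  (t=0,i=6, bit3=1)
  nb .#.: next=.  (t=0,i=2, bit2=0)
  nb ..#: next=#  (t=0,i=5, bit1=1)
  nb ...: next=#  (t=0,i=4, bit0=1)
  bits 10111011 = 187

187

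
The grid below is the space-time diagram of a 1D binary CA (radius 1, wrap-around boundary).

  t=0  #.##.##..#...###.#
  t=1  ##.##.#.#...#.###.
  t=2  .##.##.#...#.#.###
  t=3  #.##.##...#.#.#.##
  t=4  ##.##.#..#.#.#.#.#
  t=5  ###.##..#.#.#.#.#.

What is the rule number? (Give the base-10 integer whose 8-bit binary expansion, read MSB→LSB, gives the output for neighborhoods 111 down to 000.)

226

  ###|#  b7=1 t=0,i=14
  ##.|#  b6=1 t=0,i=0
  #.#|#  b5=1 t=0,i=1
  #..|.  b4=0 t=0,i=7
  .##|.  b3=0 t=0,i=2
  .#.|.  b2=0 t=0,i=9
  ..#|#  b1=1 t=0,i=8
  ...|.  b0=0 t=0,i=11
  bits 11100010 = 226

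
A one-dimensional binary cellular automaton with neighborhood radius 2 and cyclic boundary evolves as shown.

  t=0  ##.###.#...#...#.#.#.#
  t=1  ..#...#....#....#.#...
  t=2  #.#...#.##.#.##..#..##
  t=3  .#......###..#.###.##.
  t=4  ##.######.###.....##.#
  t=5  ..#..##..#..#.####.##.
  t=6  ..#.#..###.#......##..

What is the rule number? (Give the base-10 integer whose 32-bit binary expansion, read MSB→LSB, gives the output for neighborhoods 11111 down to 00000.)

2655855771

  [31] ##### => #  t=4,i=5
  [30] ####. => .  t=4,i=7
  [29] ###.# => .  t=0,i=1
  [28] ###.. => #  t=3,i=10
  [27] ##.## => #  t=0,i=2
  [26] ##.#. => #  t=0,i=6
  [25] ##..# => #  t=2,i=15
  [24] ##... => .  t=4,i=13
  [23] #.### => .  t=0,i=3
  [22] #.##. => #  t=2,i=8
  [21] #.#.# => .  t=0,i=17
  [20] #.#.. => .  t=0,i=7
  [19] #..## => #  t=2,i=19
  [18] #..#. => #  t=2,i=16
  [17] #...# => .  t=0,i=9
  [16] #.... => #  t=1,i=8
  [15] .#### => .  t=4,i=4
  [14] .###. => .  t=0,i=0
  [13] .##.# => #  t=2,i=9
  [12] .##.. => .  t=2,i=14
  [11] .#.## => .  t=0,i=20
  [10] .#.#. => #  t=0,i=16
  [9] .#..# => .  t=2,i=18
  [8] .#... => .  t=0,i=8
  [7] ..### => #  t=2,i=20
  [6] ..##. => .  t=4,i=18
  [5] ..#.# => .  t=0,i=15
  [4] ..#.. => #  t=0,i=11
  [3] ...## => #  t=3,i=7
  [2] ...#. => .  t=0,i=10
  [1] ....# => #  t=1,i=0
  [0] ..... => #  t=1,i=21
  bits 10011110010011010010010010011011 = 2655855771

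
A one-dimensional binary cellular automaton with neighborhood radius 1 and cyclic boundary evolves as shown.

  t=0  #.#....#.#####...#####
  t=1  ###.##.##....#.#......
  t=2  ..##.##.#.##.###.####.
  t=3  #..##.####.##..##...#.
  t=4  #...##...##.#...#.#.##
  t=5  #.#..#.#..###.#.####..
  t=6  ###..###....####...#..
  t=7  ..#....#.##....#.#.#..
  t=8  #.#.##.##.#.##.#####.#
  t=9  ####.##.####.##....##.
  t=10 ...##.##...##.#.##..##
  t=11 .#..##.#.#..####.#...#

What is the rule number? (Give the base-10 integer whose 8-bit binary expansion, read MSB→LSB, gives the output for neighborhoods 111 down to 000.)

  nb ###: next=.  (t=0,i=10, bit7=0)
  nb ##.: next=#  (t=0,i=0, bit6=1)
  nb #.#: next=#  (t=0,i=1, bit5=1)
  nb #..: next=.  (t=0,i=3, bit4=0)
  nb .##: next=.  (t=0,i=9, bit3=0)
  nb .#.: next=#  (t=0,i=2, bit2=1)
  nb ..#: next=.  (t=0,i=6, bit1=0)
  nb ...: next=#  (t=0,i=4, bit0=1)
  bits 01100101 = 101

101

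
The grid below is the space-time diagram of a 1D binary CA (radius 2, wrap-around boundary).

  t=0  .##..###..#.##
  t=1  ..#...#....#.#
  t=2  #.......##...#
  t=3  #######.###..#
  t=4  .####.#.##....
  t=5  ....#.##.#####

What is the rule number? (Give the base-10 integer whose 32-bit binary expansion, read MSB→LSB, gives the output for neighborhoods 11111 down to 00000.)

2712762947

  nb #####: next=#  (t=3,i=1, bit31=1)
  nb ####.: next=.  (t=3,i=5, bit30=0)
  nb ###.#: next=#  (t=3,i=6, bit29=1)
  nb ###..: next=.  (t=0,i=7, bit28=0)
  nb ##.##: next=.  (t=0,i=0, bit27=0)
  nb ##.#.: next=.  (t=4,i=5, bit26=0)
  nb ##..#: next=.  (t=0,i=3, bit25=0)
  nb ##...: next=#  (t=2,i=1, bit24=1)
  nb #.###: next=#  (t=3,i=8, bit23=1)
  nb #.##.: next=.  (t=0,i=1, bit22=0)
  nb #.#.#: next=#  (t=4,i=6, bit21=1)
  nb #.#..: next=#  (t=1,i=13, bit20=1)
  nb #..##: next=.  (t=0,i=4, bit19=0)
  nb #..#.: next=.  (t=0,i=9, bit18=0)
  nb #...#: next=.  (t=1,i=4, bit17=0)
  nb #....: next=#  (t=1,i=8, bit16=1)
  nb .####: next=.  (t=3,i=0, bit15=0)
  nb .###.: next=#  (t=0,i=6, bit14=1)
  nb .##.#: next=#  (t=0,i=13, bit13=1)
  nb .##..: next=#  (t=0,i=2, bit12=1)
  nb .#.##: next=#  (t=0,i=11, bit11=1)
  nb .#.#.: next=.  (t=1,i=12, bit10=0)
  nb .#..#: next=#  (t=1,i=0, bit9=1)
  nb .#...: next=.  (t=1,i=3, bit8=0)
  nb ..###: next=.  (t=0,i=5, bit7=0)
  nb ..##.: next=#  (t=2,i=8, bit6=1)
  nb ..#.#: next=.  (t=0,i=10, bit5=0)
  nb ..#..: next=.  (t=1,i=2, bit4=0)
  nb ...##: next=.  (t=2,i=7, bit3=0)
  nb ...#.: next=.  (t=1,i=5, bit2=0)
  nb ....#: next=#  (t=1,i=9, bit1=1)
  nb .....: next=#  (t=2,i=3, bit0=1)
  bits 10100001101100010111101001000011 = 2712762947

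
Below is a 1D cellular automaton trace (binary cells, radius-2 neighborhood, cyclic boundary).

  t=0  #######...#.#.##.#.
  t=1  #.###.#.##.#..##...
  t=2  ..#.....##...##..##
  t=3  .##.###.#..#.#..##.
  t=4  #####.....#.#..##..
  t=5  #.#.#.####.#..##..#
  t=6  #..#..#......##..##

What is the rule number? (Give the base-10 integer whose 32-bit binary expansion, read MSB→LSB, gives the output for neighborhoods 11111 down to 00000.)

  nb #####: next=#  (t=0,i=2, bit31=1)
  nb ####.: next=.  (t=0,i=5, bit30=0)
  nb ###.#: next=.  (t=1,i=4, bit29=0)
  nb ###..: next=#  (t=0,i=6, bit28=1)
  nb ##.##: next=#  (t=3,i=3, bit27=1)
  nb ##.#.: next=.  (t=0,i=16, bit26=0)
  nb ##..#: next=.  (t=2,i=0, bit25=0)
  nb ##...: next=.  (t=0,i=7, bit24=0)
  nb #.###: next=#  (t=0,i=0, bit23=1)
  nb #.##.: next=#  (t=0,i=14, bit22=1)
  nb #.#.#: next=.  (t=0,i=12, bit21=0)
  nb #.#..: next=.  (t=1,i=11, bit20=0)
  nb #..##: next=#  (t=1,i=13, bit19=1)
  nb #..#.: next=#  (t=2,i=1, bit18=1)
  nb #...#: next=#  (t=0,i=8, bit17=1)
  nb #....: next=#  (t=2,i=4, bit16=1)
  nb .####: next=.  (t=0,i=1, bit15=0)
  nb .###.: next=.  (t=1,i=3, bit14=0)
  nb .##.#: next=#  (t=0,i=15, bit13=1)
  nb .##..: next=.  (t=1,i=15, bit12=0)
  nb .#.##: next=.  (t=0,i=13, bit11=0)
  nb .#.#.: next=#  (t=0,i=11, bit10=1)
  nb .#..#: next=.  (t=1,i=12, bit9=0)
  nb .#...: next=.  (t=2,i=3, bit8=0)
  nb ..###: next=#  (t=4,i=0, bit7=1)
  nb ..##.: next=#  (t=1,i=14, bit6=1)
  nb ..#.#: next=.  (t=0,i=10, bit5=0)
  nb ..#..: next=#  (t=2,i=2, bit4=1)
  nb ...##: next=.  (t=2,i=7, bit3=0)
  nb ...#.: next=#  (t=0,i=9, bit2=1)
  nb ....#: next=#  (t=2,i=6, bit1=1)
  nb .....: next=#  (t=2,i=5, bit0=1)
  bits 10011000110011110010010011010111 = 2563712215

2563712215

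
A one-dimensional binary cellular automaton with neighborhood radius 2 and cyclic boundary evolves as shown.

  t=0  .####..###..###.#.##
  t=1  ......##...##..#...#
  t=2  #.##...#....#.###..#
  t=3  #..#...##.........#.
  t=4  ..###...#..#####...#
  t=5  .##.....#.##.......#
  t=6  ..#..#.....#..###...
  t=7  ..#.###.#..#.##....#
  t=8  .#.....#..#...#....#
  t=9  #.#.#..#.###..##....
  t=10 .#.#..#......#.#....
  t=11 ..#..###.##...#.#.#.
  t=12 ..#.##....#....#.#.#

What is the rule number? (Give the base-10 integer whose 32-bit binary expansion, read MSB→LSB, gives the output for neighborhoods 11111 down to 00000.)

67909009

  #####|.  b31=0 t=4,i=13
  ####.|.  b30=0 t=0,i=3
  ###.#|.  b29=0 t=0,i=14
  ###..|.  b28=0 t=0,i=4
  ##.##|.  b27=0 t=0,i=0
  ##.#.|#  b26=1 t=0,i=15
  ##..#|.  b25=0 t=0,i=5
  ##...|.  b24=0 t=1,i=8
  #.###|.  b23=0 t=0,i=1
  #.##.|.  b22=0 t=0,i=18
  #.#.#|.  b21=0 t=0,i=16
  #.#..|.  b20=0 t=3,i=0
  #..##|#  b19=1 t=0,i=6
  #..#.|#  b18=1 t=1,i=14
  #...#|.  b17=0 t=1,i=9
  #....|.  b16=0 t=1,i=1
  .####|.  b15=0 t=0,i=2
  .###.|.  b14=0 t=0,i=8
  .##.#|#  b13=1 t=0,i=19
  .##..|#  b12=1 t=1,i=7
  .#.##|.  b11=0 t=0,i=17
  .#.#.|#  b10=1 t=3,i=19
  .#..#|.  b9=0 t=3,i=1
  .#...|#  b8=1 t=1,i=0
  ..###|#  b7=1 t=0,i=7
  ..##.|.  b6=0 t=1,i=6
  ..#.#|.  b5=0 t=2,i=12
  ..#..|#  b4=1 t=1,i=15
  ...##|.  b3=0 t=1,i=5
  ...#.|.  b2=0 t=1,i=18
  ....#|.  b1=0 t=1,i=4
  .....|#  b0=1 t=1,i=2
  bits 00000100000011000011010110010001 = 67909009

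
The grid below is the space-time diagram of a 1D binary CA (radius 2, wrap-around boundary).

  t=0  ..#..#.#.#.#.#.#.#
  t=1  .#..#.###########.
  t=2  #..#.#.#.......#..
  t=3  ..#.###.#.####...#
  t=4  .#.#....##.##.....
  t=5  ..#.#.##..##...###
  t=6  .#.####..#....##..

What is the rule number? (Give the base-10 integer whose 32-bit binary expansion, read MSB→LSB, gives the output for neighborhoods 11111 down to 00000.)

1215073675

  ##### -> .   bit 31 = 0  t=1,i=8
  ####. -> #   bit 30 = 1  t=1,i=15
  ###.# -> .   bit 29 = 0  t=3,i=6
  ###.. -> .   bit 28 = 0  t=1,i=16
  ##.## -> #   bit 27 = 1  t=4,i=10
  ##.#. -> .   bit 26 = 0  t=3,i=7
  ##..# -> .   bit 25 = 0  t=1,i=17
  ##... -> .   bit 24 = 0  t=3,i=14
  #.### -> .   bit 23 = 0  t=1,i=6
  #.##. -> #   bit 22 = 1  t=4,i=11
  #.#.# -> #   bit 21 = 1  t=0,i=7
  #.#.. -> .   bit 20 = 0  t=0,i=17
  #..## -> #   bit 19 = 1  t=5,i=9
  #..#. -> #   bit 18 = 1  t=0,i=1
  #...# -> .   bit 17 = 0  t=3,i=15
  #.... -> .   bit 16 = 0  t=2,i=9
  .#### -> #   bit 15 = 1  t=1,i=7
  .###. -> .   bit 14 = 0  t=3,i=5
  .##.# -> .   bit 13 = 0  t=4,i=9
  .##.. -> .   bit 12 = 0  t=4,i=12
  .#.## -> #   bit 11 = 1  t=1,i=5
  .#.#. -> #   bit 10 = 1  t=0,i=6
  .#..# -> .   bit 9 = 0  t=0,i=0
  .#... -> #   bit 8 = 1  t=2,i=8
  ..### -> #   bit 7 = 1  t=5,i=15
  ..##. -> .   bit 6 = 0  t=4,i=8
  ..#.# -> .   bit 5 = 0  t=0,i=5
  ..#.. -> .   bit 4 = 0  t=0,i=2
  ...## -> #   bit 3 = 1  t=4,i=7
  ...#. -> .   bit 2 = 0  t=2,i=14
  ....# -> #   bit 1 = 1  t=2,i=13
  ..... -> #   bit 0 = 1  t=2,i=10
  bits 01001000011011001000110110001011 = 1215073675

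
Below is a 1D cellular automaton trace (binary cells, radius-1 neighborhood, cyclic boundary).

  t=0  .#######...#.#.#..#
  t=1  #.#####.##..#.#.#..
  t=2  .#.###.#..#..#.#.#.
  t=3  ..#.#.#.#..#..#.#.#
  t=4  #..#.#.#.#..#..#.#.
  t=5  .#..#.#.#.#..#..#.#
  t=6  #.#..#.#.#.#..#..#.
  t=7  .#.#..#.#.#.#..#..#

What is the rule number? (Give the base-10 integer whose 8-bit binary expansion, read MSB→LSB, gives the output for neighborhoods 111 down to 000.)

177

  [7] ### => #  t=0,i=2
  [6] ##. => .  t=0,i=7
  [5] #.# => #  t=0,i=0
  [4] #.. => #  t=0,i=8
  [3] .## => .  t=0,i=1
  [2] .#. => .  t=0,i=11
  [1] ..# => .  t=0,i=10
  [0] ... => #  t=0,i=9
  bits 10110001 = 177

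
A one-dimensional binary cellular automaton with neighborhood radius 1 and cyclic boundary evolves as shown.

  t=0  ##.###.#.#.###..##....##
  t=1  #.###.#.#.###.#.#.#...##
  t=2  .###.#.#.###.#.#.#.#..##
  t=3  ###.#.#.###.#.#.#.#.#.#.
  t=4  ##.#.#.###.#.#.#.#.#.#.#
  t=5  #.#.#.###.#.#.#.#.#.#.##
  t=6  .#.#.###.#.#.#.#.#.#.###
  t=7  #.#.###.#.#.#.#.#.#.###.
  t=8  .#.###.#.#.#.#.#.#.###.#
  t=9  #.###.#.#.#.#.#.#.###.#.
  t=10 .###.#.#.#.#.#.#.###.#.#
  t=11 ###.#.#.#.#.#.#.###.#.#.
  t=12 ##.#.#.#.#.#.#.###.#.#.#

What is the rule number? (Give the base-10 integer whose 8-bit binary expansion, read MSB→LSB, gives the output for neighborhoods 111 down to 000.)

184

  ###|#  b7=1 t=0,i=0
  ##.|.  b6=0 t=0,i=1
  #.#|#  b5=1 t=0,i=2
  #..|#  b4=1 t=0,i=14
  .##|#  b3=1 t=0,i=3
  .#.|.  b2=0 t=0,i=7
  ..#|.  b1=0 t=0,i=15
  ...|.  b0=0 t=0,i=19
  bits 10111000 = 184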